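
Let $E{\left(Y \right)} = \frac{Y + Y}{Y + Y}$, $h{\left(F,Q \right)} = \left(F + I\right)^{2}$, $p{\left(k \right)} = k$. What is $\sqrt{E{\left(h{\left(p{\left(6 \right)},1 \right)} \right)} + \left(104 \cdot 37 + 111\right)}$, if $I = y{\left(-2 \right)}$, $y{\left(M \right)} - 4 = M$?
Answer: $6 \sqrt{110} \approx 62.929$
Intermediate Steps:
$y{\left(M \right)} = 4 + M$
$I = 2$ ($I = 4 - 2 = 2$)
$h{\left(F,Q \right)} = \left(2 + F\right)^{2}$ ($h{\left(F,Q \right)} = \left(F + 2\right)^{2} = \left(2 + F\right)^{2}$)
$E{\left(Y \right)} = 1$ ($E{\left(Y \right)} = \frac{2 Y}{2 Y} = 2 Y \frac{1}{2 Y} = 1$)
$\sqrt{E{\left(h{\left(p{\left(6 \right)},1 \right)} \right)} + \left(104 \cdot 37 + 111\right)} = \sqrt{1 + \left(104 \cdot 37 + 111\right)} = \sqrt{1 + \left(3848 + 111\right)} = \sqrt{1 + 3959} = \sqrt{3960} = 6 \sqrt{110}$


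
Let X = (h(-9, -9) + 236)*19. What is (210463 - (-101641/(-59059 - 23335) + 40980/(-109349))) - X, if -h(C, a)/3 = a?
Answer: 1851179591796207/9009701506 ≈ 2.0547e+5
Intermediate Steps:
h(C, a) = -3*a
X = 4997 (X = (-3*(-9) + 236)*19 = (27 + 236)*19 = 263*19 = 4997)
(210463 - (-101641/(-59059 - 23335) + 40980/(-109349))) - X = (210463 - (-101641/(-59059 - 23335) + 40980/(-109349))) - 1*4997 = (210463 - (-101641/(-82394) + 40980*(-1/109349))) - 4997 = (210463 - (-101641*(-1/82394) - 40980/109349)) - 4997 = (210463 - (101641/82394 - 40980/109349)) - 4997 = (210463 - 1*7737835589/9009701506) - 4997 = (210463 - 7737835589/9009701506) - 4997 = 1896201070221689/9009701506 - 4997 = 1851179591796207/9009701506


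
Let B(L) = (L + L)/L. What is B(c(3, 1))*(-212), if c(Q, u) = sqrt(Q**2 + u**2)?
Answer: -424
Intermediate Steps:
B(L) = 2 (B(L) = (2*L)/L = 2)
B(c(3, 1))*(-212) = 2*(-212) = -424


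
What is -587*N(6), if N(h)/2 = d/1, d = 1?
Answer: -1174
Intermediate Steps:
N(h) = 2 (N(h) = 2*(1/1) = 2*(1*1) = 2*1 = 2)
-587*N(6) = -587*2 = -1174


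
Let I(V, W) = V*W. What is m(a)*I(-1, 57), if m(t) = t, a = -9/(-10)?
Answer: -513/10 ≈ -51.300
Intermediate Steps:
a = 9/10 (a = -9*(-1/10) = 9/10 ≈ 0.90000)
m(a)*I(-1, 57) = 9*(-1*57)/10 = (9/10)*(-57) = -513/10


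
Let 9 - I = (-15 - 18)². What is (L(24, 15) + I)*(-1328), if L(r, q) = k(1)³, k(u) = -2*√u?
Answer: 1444864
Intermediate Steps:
L(r, q) = -8 (L(r, q) = (-2*√1)³ = (-2*1)³ = (-2)³ = -8)
I = -1080 (I = 9 - (-15 - 18)² = 9 - 1*(-33)² = 9 - 1*1089 = 9 - 1089 = -1080)
(L(24, 15) + I)*(-1328) = (-8 - 1080)*(-1328) = -1088*(-1328) = 1444864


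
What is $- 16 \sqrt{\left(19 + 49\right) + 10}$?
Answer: $- 16 \sqrt{78} \approx -141.31$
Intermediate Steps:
$- 16 \sqrt{\left(19 + 49\right) + 10} = - 16 \sqrt{68 + 10} = - 16 \sqrt{78}$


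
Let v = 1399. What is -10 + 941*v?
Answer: 1316449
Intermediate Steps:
-10 + 941*v = -10 + 941*1399 = -10 + 1316459 = 1316449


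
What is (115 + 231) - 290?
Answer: 56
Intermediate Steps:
(115 + 231) - 290 = 346 - 290 = 56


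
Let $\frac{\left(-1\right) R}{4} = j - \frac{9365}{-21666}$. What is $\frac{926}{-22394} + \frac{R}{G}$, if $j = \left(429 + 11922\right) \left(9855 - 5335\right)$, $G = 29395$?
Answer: $- \frac{5417305557055619}{713105656779} \approx -7596.8$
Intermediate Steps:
$j = 55826520$ ($j = 12351 \cdot 4520 = 55826520$)
$R = - \frac{2419074783370}{10833}$ ($R = - 4 \left(55826520 - \frac{9365}{-21666}\right) = - 4 \left(55826520 - 9365 \left(- \frac{1}{21666}\right)\right) = - 4 \left(55826520 - - \frac{9365}{21666}\right) = - 4 \left(55826520 + \frac{9365}{21666}\right) = \left(-4\right) \frac{1209537391685}{21666} = - \frac{2419074783370}{10833} \approx -2.2331 \cdot 10^{8}$)
$\frac{926}{-22394} + \frac{R}{G} = \frac{926}{-22394} - \frac{2419074783370}{10833 \cdot 29395} = 926 \left(- \frac{1}{22394}\right) - \frac{483814956674}{63687207} = - \frac{463}{11197} - \frac{483814956674}{63687207} = - \frac{5417305557055619}{713105656779}$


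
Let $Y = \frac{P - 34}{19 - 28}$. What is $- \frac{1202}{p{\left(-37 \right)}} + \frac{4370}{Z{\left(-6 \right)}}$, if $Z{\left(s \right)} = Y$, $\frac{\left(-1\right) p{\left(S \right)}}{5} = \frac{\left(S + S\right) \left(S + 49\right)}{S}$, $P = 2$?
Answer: $\frac{297379}{240} \approx 1239.1$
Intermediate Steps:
$p{\left(S \right)} = -490 - 10 S$ ($p{\left(S \right)} = - 5 \frac{\left(S + S\right) \left(S + 49\right)}{S} = - 5 \frac{2 S \left(49 + S\right)}{S} = - 5 \left(98 + 2 S\right) = -490 - 10 S$)
$Y = \frac{32}{9}$ ($Y = \frac{2 - 34}{19 - 28} = - \frac{32}{-9} = \left(-32\right) \left(- \frac{1}{9}\right) = \frac{32}{9} \approx 3.5556$)
$Z{\left(s \right)} = \frac{32}{9}$
$- \frac{1202}{p{\left(-37 \right)}} + \frac{4370}{Z{\left(-6 \right)}} = - \frac{1202}{-490 - -370} + \frac{4370}{\frac{32}{9}} = - \frac{1202}{-490 + 370} + 4370 \cdot \frac{9}{32} = - \frac{1202}{-120} + \frac{19665}{16} = \left(-1202\right) \left(- \frac{1}{120}\right) + \frac{19665}{16} = \frac{601}{60} + \frac{19665}{16} = \frac{297379}{240}$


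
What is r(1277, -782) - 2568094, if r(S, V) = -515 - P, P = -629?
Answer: -2567980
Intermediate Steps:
r(S, V) = 114 (r(S, V) = -515 - 1*(-629) = -515 + 629 = 114)
r(1277, -782) - 2568094 = 114 - 2568094 = -2567980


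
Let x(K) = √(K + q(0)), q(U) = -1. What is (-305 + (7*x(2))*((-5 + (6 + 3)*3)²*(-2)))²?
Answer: 50140561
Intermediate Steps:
x(K) = √(-1 + K) (x(K) = √(K - 1) = √(-1 + K))
(-305 + (7*x(2))*((-5 + (6 + 3)*3)²*(-2)))² = (-305 + (7*√(-1 + 2))*((-5 + (6 + 3)*3)²*(-2)))² = (-305 + (7*√1)*((-5 + 9*3)²*(-2)))² = (-305 + (7*1)*((-5 + 27)²*(-2)))² = (-305 + 7*(22²*(-2)))² = (-305 + 7*(484*(-2)))² = (-305 + 7*(-968))² = (-305 - 6776)² = (-7081)² = 50140561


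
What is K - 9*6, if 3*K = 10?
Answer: -152/3 ≈ -50.667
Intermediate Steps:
K = 10/3 (K = (⅓)*10 = 10/3 ≈ 3.3333)
K - 9*6 = 10/3 - 9*6 = 10/3 - 54 = -152/3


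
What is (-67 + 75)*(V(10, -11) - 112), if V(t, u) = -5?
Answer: -936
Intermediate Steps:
(-67 + 75)*(V(10, -11) - 112) = (-67 + 75)*(-5 - 112) = 8*(-117) = -936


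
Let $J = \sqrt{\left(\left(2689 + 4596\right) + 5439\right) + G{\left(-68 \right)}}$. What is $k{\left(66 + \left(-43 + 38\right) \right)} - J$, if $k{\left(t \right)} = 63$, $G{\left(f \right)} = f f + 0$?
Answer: $63 - 2 \sqrt{4337} \approx -68.712$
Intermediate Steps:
$G{\left(f \right)} = f^{2}$ ($G{\left(f \right)} = f^{2} + 0 = f^{2}$)
$J = 2 \sqrt{4337}$ ($J = \sqrt{\left(\left(2689 + 4596\right) + 5439\right) + \left(-68\right)^{2}} = \sqrt{\left(7285 + 5439\right) + 4624} = \sqrt{12724 + 4624} = \sqrt{17348} = 2 \sqrt{4337} \approx 131.71$)
$k{\left(66 + \left(-43 + 38\right) \right)} - J = 63 - 2 \sqrt{4337}$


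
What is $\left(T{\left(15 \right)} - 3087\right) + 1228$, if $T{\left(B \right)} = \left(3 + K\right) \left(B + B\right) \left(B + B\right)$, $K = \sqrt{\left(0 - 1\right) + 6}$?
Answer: $841 + 900 \sqrt{5} \approx 2853.5$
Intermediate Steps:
$K = \sqrt{5}$ ($K = \sqrt{-1 + 6} = \sqrt{5} \approx 2.2361$)
$T{\left(B \right)} = 4 B^{2} \left(3 + \sqrt{5}\right)$ ($T{\left(B \right)} = \left(3 + \sqrt{5}\right) \left(B + B\right) \left(B + B\right) = \left(3 + \sqrt{5}\right) 2 B 2 B = \left(3 + \sqrt{5}\right) 4 B^{2} = 4 B^{2} \left(3 + \sqrt{5}\right)$)
$\left(T{\left(15 \right)} - 3087\right) + 1228 = \left(4 \cdot 15^{2} \left(3 + \sqrt{5}\right) - 3087\right) + 1228 = \left(4 \cdot 225 \left(3 + \sqrt{5}\right) - 3087\right) + 1228 = \left(\left(2700 + 900 \sqrt{5}\right) - 3087\right) + 1228 = \left(-387 + 900 \sqrt{5}\right) + 1228 = 841 + 900 \sqrt{5}$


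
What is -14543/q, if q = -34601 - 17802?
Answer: 14543/52403 ≈ 0.27752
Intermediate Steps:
q = -52403
-14543/q = -14543/(-52403) = -14543*(-1/52403) = 14543/52403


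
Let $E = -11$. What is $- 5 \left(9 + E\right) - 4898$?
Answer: $-4888$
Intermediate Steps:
$- 5 \left(9 + E\right) - 4898 = - 5 \left(9 - 11\right) - 4898 = \left(-5\right) \left(-2\right) - 4898 = 10 - 4898 = -4888$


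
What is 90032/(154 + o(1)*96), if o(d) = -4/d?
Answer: -45016/115 ≈ -391.44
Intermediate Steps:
90032/(154 + o(1)*96) = 90032/(154 - 4/1*96) = 90032/(154 - 4*1*96) = 90032/(154 - 4*96) = 90032/(154 - 384) = 90032/(-230) = 90032*(-1/230) = -45016/115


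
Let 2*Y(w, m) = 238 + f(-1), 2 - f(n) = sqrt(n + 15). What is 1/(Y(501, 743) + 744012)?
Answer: 1488264/1107464866841 + sqrt(14)/1107464866841 ≈ 1.3439e-6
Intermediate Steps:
f(n) = 2 - sqrt(15 + n) (f(n) = 2 - sqrt(n + 15) = 2 - sqrt(15 + n))
Y(w, m) = 120 - sqrt(14)/2 (Y(w, m) = (238 + (2 - sqrt(15 - 1)))/2 = (238 + (2 - sqrt(14)))/2 = (240 - sqrt(14))/2 = 120 - sqrt(14)/2)
1/(Y(501, 743) + 744012) = 1/((120 - sqrt(14)/2) + 744012) = 1/(744132 - sqrt(14)/2)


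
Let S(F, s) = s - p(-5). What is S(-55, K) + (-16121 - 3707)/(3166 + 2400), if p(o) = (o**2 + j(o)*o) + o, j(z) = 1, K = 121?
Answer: 285084/2783 ≈ 102.44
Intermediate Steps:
p(o) = o**2 + 2*o (p(o) = (o**2 + 1*o) + o = (o**2 + o) + o = (o + o**2) + o = o**2 + 2*o)
S(F, s) = -15 + s (S(F, s) = s - (-5)*(2 - 5) = s - (-5)*(-3) = s - 1*15 = s - 15 = -15 + s)
S(-55, K) + (-16121 - 3707)/(3166 + 2400) = (-15 + 121) + (-16121 - 3707)/(3166 + 2400) = 106 - 19828/5566 = 106 - 19828*1/5566 = 106 - 9914/2783 = 285084/2783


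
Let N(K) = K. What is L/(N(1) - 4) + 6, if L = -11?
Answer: 29/3 ≈ 9.6667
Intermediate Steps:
L/(N(1) - 4) + 6 = -11/(1 - 4) + 6 = -11/(-3) + 6 = -11*(-⅓) + 6 = 11/3 + 6 = 29/3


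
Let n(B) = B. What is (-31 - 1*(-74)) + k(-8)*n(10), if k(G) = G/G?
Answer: 53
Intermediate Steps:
k(G) = 1
(-31 - 1*(-74)) + k(-8)*n(10) = (-31 - 1*(-74)) + 1*10 = (-31 + 74) + 10 = 43 + 10 = 53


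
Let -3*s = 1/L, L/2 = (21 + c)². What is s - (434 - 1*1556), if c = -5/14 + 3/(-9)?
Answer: 816377004/727609 ≈ 1122.0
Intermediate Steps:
c = -29/42 (c = -5*1/14 + 3*(-⅑) = -5/14 - ⅓ = -29/42 ≈ -0.69048)
L = 727609/882 (L = 2*(21 - 29/42)² = 2*(853/42)² = 2*(727609/1764) = 727609/882 ≈ 824.95)
s = -294/727609 (s = -1/(3*727609/882) = -⅓*882/727609 = -294/727609 ≈ -0.00040406)
s - (434 - 1*1556) = -294/727609 - (434 - 1*1556) = -294/727609 - (434 - 1556) = -294/727609 - 1*(-1122) = -294/727609 + 1122 = 816377004/727609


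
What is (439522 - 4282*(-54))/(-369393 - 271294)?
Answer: -670750/640687 ≈ -1.0469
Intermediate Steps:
(439522 - 4282*(-54))/(-369393 - 271294) = (439522 + 231228)/(-640687) = 670750*(-1/640687) = -670750/640687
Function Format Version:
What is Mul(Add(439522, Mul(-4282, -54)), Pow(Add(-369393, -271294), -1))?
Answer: Rational(-670750, 640687) ≈ -1.0469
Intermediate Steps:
Mul(Add(439522, Mul(-4282, -54)), Pow(Add(-369393, -271294), -1)) = Mul(Add(439522, 231228), Pow(-640687, -1)) = Mul(670750, Rational(-1, 640687)) = Rational(-670750, 640687)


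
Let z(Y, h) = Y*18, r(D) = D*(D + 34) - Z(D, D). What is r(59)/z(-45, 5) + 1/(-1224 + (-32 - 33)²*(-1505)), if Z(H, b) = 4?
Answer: -990559909/146334762 ≈ -6.7691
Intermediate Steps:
r(D) = -4 + D*(34 + D) (r(D) = D*(D + 34) - 1*4 = D*(34 + D) - 4 = -4 + D*(34 + D))
z(Y, h) = 18*Y
r(59)/z(-45, 5) + 1/(-1224 + (-32 - 33)²*(-1505)) = (-4 + 59² + 34*59)/((18*(-45))) + 1/(-1224 + (-32 - 33)²*(-1505)) = (-4 + 3481 + 2006)/(-810) - 1/1505/(-1224 + (-65)²) = 5483*(-1/810) - 1/1505/(-1224 + 4225) = -5483/810 - 1/1505/3001 = -5483/810 + (1/3001)*(-1/1505) = -5483/810 - 1/4516505 = -990559909/146334762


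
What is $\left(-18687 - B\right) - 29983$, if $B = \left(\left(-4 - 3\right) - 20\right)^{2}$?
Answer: $-49399$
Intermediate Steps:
$B = 729$ ($B = \left(\left(-4 - 3\right) - 20\right)^{2} = \left(-7 - 20\right)^{2} = \left(-27\right)^{2} = 729$)
$\left(-18687 - B\right) - 29983 = \left(-18687 - 729\right) - 29983 = -19416 - 29983 = -49399$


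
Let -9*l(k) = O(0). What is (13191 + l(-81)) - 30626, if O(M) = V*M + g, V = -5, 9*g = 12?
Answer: -470749/27 ≈ -17435.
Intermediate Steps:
g = 4/3 (g = (⅑)*12 = 4/3 ≈ 1.3333)
O(M) = 4/3 - 5*M (O(M) = -5*M + 4/3 = 4/3 - 5*M)
l(k) = -4/27 (l(k) = -(4/3 - 5*0)/9 = -(4/3 + 0)/9 = -⅑*4/3 = -4/27)
(13191 + l(-81)) - 30626 = (13191 - 4/27) - 30626 = 356153/27 - 30626 = -470749/27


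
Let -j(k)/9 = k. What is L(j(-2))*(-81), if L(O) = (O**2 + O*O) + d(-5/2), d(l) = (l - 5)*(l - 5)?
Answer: -228177/4 ≈ -57044.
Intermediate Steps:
j(k) = -9*k
d(l) = (-5 + l)**2 (d(l) = (-5 + l)*(-5 + l) = (-5 + l)**2)
L(O) = 225/4 + 2*O**2 (L(O) = (O**2 + O*O) + (-5 - 5/2)**2 = (O**2 + O**2) + (-5 - 5*1/2)**2 = 2*O**2 + (-5 - 5/2)**2 = 2*O**2 + (-15/2)**2 = 2*O**2 + 225/4 = 225/4 + 2*O**2)
L(j(-2))*(-81) = (225/4 + 2*(-9*(-2))**2)*(-81) = (225/4 + 2*18**2)*(-81) = (225/4 + 2*324)*(-81) = (225/4 + 648)*(-81) = (2817/4)*(-81) = -228177/4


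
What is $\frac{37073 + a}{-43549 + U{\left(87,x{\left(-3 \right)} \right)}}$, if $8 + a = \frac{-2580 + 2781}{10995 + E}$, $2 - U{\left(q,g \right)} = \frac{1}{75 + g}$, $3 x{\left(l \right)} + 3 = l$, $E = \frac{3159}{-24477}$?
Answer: $- \frac{80908265901749}{95057645373888} \approx -0.85115$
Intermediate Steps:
$E = - \frac{1053}{8159}$ ($E = 3159 \left(- \frac{1}{24477}\right) = - \frac{1053}{8159} \approx -0.12906$)
$x{\left(l \right)} = -1 + \frac{l}{3}$
$U{\left(q,g \right)} = 2 - \frac{1}{75 + g}$
$a = - \frac{238672419}{29902384}$ ($a = -8 + \frac{-2580 + 2781}{10995 - \frac{1053}{8159}} = -8 + \frac{201}{\frac{89707152}{8159}} = -8 + 201 \cdot \frac{8159}{89707152} = -8 + \frac{546653}{29902384} = - \frac{238672419}{29902384} \approx -7.9817$)
$\frac{37073 + a}{-43549 + U{\left(87,x{\left(-3 \right)} \right)}} = \frac{37073 - \frac{238672419}{29902384}}{-43549 + \frac{149 + 2 \left(-1 + \frac{1}{3} \left(-3\right)\right)}{75 + \left(-1 + \frac{1}{3} \left(-3\right)\right)}} = \frac{1108332409613}{29902384 \left(-43549 + \frac{149 + 2 \left(-1 - 1\right)}{75 - 2}\right)} = \frac{1108332409613}{29902384 \left(-43549 + \frac{149 + 2 \left(-2\right)}{75 - 2}\right)} = \frac{1108332409613}{29902384 \left(-43549 + \frac{149 - 4}{73}\right)} = \frac{1108332409613}{29902384 \left(-43549 + \frac{1}{73} \cdot 145\right)} = \frac{1108332409613}{29902384 \left(-43549 + \frac{145}{73}\right)} = \frac{1108332409613}{29902384 \left(- \frac{3178932}{73}\right)} = \frac{1108332409613}{29902384} \left(- \frac{73}{3178932}\right) = - \frac{80908265901749}{95057645373888}$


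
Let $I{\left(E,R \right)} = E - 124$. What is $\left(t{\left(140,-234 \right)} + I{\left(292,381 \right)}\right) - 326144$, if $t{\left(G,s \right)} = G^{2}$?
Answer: $-306376$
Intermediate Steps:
$I{\left(E,R \right)} = -124 + E$
$\left(t{\left(140,-234 \right)} + I{\left(292,381 \right)}\right) - 326144 = \left(140^{2} + \left(-124 + 292\right)\right) - 326144 = \left(19600 + 168\right) - 326144 = 19768 - 326144 = -306376$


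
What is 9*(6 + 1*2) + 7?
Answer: 79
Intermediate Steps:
9*(6 + 1*2) + 7 = 9*(6 + 2) + 7 = 9*8 + 7 = 72 + 7 = 79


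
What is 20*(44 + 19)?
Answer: 1260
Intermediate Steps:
20*(44 + 19) = 20*63 = 1260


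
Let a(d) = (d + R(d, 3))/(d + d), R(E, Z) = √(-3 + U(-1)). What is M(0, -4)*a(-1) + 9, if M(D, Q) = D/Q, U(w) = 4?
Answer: 9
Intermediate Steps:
R(E, Z) = 1 (R(E, Z) = √(-3 + 4) = √1 = 1)
a(d) = (1 + d)/(2*d) (a(d) = (d + 1)/(d + d) = (1 + d)/((2*d)) = (1 + d)*(1/(2*d)) = (1 + d)/(2*d))
M(0, -4)*a(-1) + 9 = (0/(-4))*((½)*(1 - 1)/(-1)) + 9 = (0*(-¼))*((½)*(-1)*0) + 9 = 0*0 + 9 = 0 + 9 = 9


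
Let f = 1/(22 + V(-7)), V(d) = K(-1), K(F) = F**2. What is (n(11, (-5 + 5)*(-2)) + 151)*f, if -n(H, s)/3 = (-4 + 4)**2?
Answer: 151/23 ≈ 6.5652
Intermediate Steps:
V(d) = 1 (V(d) = (-1)**2 = 1)
n(H, s) = 0 (n(H, s) = -3*(-4 + 4)**2 = -3*0**2 = -3*0 = 0)
f = 1/23 (f = 1/(22 + 1) = 1/23 ≈ 0.043478)
(n(11, (-5 + 5)*(-2)) + 151)*f = (0 + 151)*(1/23) = 151*(1/23) = 151/23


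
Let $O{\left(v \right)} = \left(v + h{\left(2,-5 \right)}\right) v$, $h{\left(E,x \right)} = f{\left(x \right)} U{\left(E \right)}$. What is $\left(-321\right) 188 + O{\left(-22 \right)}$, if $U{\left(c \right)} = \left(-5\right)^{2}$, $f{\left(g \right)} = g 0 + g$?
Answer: $-57114$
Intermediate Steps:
$f{\left(g \right)} = g$ ($f{\left(g \right)} = 0 + g = g$)
$U{\left(c \right)} = 25$
$h{\left(E,x \right)} = 25 x$ ($h{\left(E,x \right)} = x 25 = 25 x$)
$O{\left(v \right)} = v \left(-125 + v\right)$ ($O{\left(v \right)} = \left(v + 25 \left(-5\right)\right) v = \left(v - 125\right) v = \left(-125 + v\right) v = v \left(-125 + v\right)$)
$\left(-321\right) 188 + O{\left(-22 \right)} = \left(-321\right) 188 - 22 \left(-125 - 22\right) = -60348 - -3234 = -60348 + 3234 = -57114$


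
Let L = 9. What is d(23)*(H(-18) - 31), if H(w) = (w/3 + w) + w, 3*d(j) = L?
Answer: -219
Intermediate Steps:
d(j) = 3 (d(j) = (⅓)*9 = 3)
H(w) = 7*w/3 (H(w) = (w*(⅓) + w) + w = (w/3 + w) + w = 4*w/3 + w = 7*w/3)
d(23)*(H(-18) - 31) = 3*((7/3)*(-18) - 31) = 3*(-42 - 31) = 3*(-73) = -219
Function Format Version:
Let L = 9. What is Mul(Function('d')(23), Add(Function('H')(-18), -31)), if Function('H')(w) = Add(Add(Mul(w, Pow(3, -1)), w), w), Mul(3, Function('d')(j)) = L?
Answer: -219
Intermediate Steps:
Function('d')(j) = 3 (Function('d')(j) = Mul(Rational(1, 3), 9) = 3)
Function('H')(w) = Mul(Rational(7, 3), w) (Function('H')(w) = Add(Add(Mul(w, Rational(1, 3)), w), w) = Add(Add(Mul(Rational(1, 3), w), w), w) = Add(Mul(Rational(4, 3), w), w) = Mul(Rational(7, 3), w))
Mul(Function('d')(23), Add(Function('H')(-18), -31)) = Mul(3, Add(Mul(Rational(7, 3), -18), -31)) = Mul(3, Add(-42, -31)) = Mul(3, -73) = -219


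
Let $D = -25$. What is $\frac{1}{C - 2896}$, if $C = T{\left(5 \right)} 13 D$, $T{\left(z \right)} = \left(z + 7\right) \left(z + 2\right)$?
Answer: $- \frac{1}{30196} \approx -3.3117 \cdot 10^{-5}$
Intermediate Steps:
$T{\left(z \right)} = \left(2 + z\right) \left(7 + z\right)$ ($T{\left(z \right)} = \left(7 + z\right) \left(2 + z\right) = \left(2 + z\right) \left(7 + z\right)$)
$C = -27300$ ($C = \left(14 + 5^{2} + 9 \cdot 5\right) 13 \left(-25\right) = \left(14 + 25 + 45\right) 13 \left(-25\right) = 84 \cdot 13 \left(-25\right) = 1092 \left(-25\right) = -27300$)
$\frac{1}{C - 2896} = \frac{1}{-27300 - 2896} = \frac{1}{-30196} = - \frac{1}{30196}$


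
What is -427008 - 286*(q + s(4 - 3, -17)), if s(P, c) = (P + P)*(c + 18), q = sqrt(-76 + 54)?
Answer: -427580 - 286*I*sqrt(22) ≈ -4.2758e+5 - 1341.5*I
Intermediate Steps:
q = I*sqrt(22) (q = sqrt(-22) = I*sqrt(22) ≈ 4.6904*I)
s(P, c) = 2*P*(18 + c) (s(P, c) = (2*P)*(18 + c) = 2*P*(18 + c))
-427008 - 286*(q + s(4 - 3, -17)) = -427008 - 286*(I*sqrt(22) + 2*(4 - 3)*(18 - 17)) = -427008 - 286*(I*sqrt(22) + 2*1*1) = -427008 - 286*(I*sqrt(22) + 2) = -427008 - 286*(2 + I*sqrt(22)) = -427008 + (-572 - 286*I*sqrt(22)) = -427580 - 286*I*sqrt(22)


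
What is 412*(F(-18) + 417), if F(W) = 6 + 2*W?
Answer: 159444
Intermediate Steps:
412*(F(-18) + 417) = 412*((6 + 2*(-18)) + 417) = 412*((6 - 36) + 417) = 412*(-30 + 417) = 412*387 = 159444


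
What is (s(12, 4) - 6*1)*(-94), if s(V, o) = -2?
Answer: 752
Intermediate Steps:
(s(12, 4) - 6*1)*(-94) = (-2 - 6*1)*(-94) = (-2 - 6)*(-94) = -8*(-94) = 752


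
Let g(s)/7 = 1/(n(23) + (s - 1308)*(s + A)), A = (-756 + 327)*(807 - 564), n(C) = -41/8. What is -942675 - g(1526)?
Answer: -168875951218819/179145465 ≈ -9.4268e+5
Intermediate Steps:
n(C) = -41/8 (n(C) = -41*⅛ = -41/8)
A = -104247 (A = -429*243 = -104247)
g(s) = 7/(-41/8 + (-104247 + s)*(-1308 + s)) (g(s) = 7/(-41/8 + (s - 1308)*(s - 104247)) = 7/(-41/8 + (-1308 + s)*(-104247 + s)) = 7/(-41/8 + (-104247 + s)*(-1308 + s)))
-942675 - g(1526) = -942675 - 56/(1090840567 - 844440*1526 + 8*1526²) = -942675 - 56/(1090840567 - 1288615440 + 8*2328676) = -942675 - 56/(1090840567 - 1288615440 + 18629408) = -942675 - 56/(-179145465) = -942675 - 56*(-1)/179145465 = -942675 - 1*(-56/179145465) = -942675 + 56/179145465 = -168875951218819/179145465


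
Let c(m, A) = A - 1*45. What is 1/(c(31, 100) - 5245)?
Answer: -1/5190 ≈ -0.00019268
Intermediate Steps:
c(m, A) = -45 + A (c(m, A) = A - 45 = -45 + A)
1/(c(31, 100) - 5245) = 1/((-45 + 100) - 5245) = 1/(55 - 5245) = 1/(-5190) = -1/5190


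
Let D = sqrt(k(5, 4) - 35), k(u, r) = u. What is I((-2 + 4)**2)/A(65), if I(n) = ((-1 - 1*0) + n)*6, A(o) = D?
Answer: -3*I*sqrt(30)/5 ≈ -3.2863*I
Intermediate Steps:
D = I*sqrt(30) (D = sqrt(5 - 35) = sqrt(-30) = I*sqrt(30) ≈ 5.4772*I)
A(o) = I*sqrt(30)
I(n) = -6 + 6*n (I(n) = ((-1 + 0) + n)*6 = (-1 + n)*6 = -6 + 6*n)
I((-2 + 4)**2)/A(65) = (-6 + 6*(-2 + 4)**2)/((I*sqrt(30))) = (-6 + 6*2**2)*(-I*sqrt(30)/30) = (-6 + 6*4)*(-I*sqrt(30)/30) = (-6 + 24)*(-I*sqrt(30)/30) = 18*(-I*sqrt(30)/30) = -3*I*sqrt(30)/5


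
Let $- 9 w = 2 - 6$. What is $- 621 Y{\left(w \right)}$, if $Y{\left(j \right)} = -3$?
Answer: $1863$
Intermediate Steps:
$w = \frac{4}{9}$ ($w = - \frac{2 - 6}{9} = \left(- \frac{1}{9}\right) \left(-4\right) = \frac{4}{9} \approx 0.44444$)
$- 621 Y{\left(w \right)} = \left(-621\right) \left(-3\right) = 1863$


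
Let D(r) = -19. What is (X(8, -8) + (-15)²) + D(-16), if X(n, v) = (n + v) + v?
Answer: 198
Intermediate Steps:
X(n, v) = n + 2*v
(X(8, -8) + (-15)²) + D(-16) = ((8 + 2*(-8)) + (-15)²) - 19 = ((8 - 16) + 225) - 19 = (-8 + 225) - 19 = 217 - 19 = 198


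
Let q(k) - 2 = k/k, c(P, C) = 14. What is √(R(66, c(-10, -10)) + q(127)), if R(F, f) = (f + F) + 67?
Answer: 5*√6 ≈ 12.247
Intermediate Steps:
q(k) = 3 (q(k) = 2 + k/k = 2 + 1 = 3)
R(F, f) = 67 + F + f (R(F, f) = (F + f) + 67 = 67 + F + f)
√(R(66, c(-10, -10)) + q(127)) = √((67 + 66 + 14) + 3) = √(147 + 3) = √150 = 5*√6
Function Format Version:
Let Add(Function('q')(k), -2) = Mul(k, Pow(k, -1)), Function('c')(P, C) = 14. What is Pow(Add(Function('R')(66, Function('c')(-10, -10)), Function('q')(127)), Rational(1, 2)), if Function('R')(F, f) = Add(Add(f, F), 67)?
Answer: Mul(5, Pow(6, Rational(1, 2))) ≈ 12.247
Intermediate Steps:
Function('q')(k) = 3 (Function('q')(k) = Add(2, Mul(k, Pow(k, -1))) = Add(2, 1) = 3)
Function('R')(F, f) = Add(67, F, f) (Function('R')(F, f) = Add(Add(F, f), 67) = Add(67, F, f))
Pow(Add(Function('R')(66, Function('c')(-10, -10)), Function('q')(127)), Rational(1, 2)) = Pow(Add(Add(67, 66, 14), 3), Rational(1, 2)) = Pow(Add(147, 3), Rational(1, 2)) = Pow(150, Rational(1, 2)) = Mul(5, Pow(6, Rational(1, 2)))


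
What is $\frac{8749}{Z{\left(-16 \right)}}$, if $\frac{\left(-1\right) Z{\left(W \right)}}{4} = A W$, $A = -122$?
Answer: $- \frac{8749}{7808} \approx -1.1205$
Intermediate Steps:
$Z{\left(W \right)} = 488 W$ ($Z{\left(W \right)} = - 4 \left(- 122 W\right) = 488 W$)
$\frac{8749}{Z{\left(-16 \right)}} = \frac{8749}{488 \left(-16\right)} = \frac{8749}{-7808} = 8749 \left(- \frac{1}{7808}\right) = - \frac{8749}{7808}$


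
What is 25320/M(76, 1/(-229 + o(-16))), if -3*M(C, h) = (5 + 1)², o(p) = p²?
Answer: -2110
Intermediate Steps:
M(C, h) = -12 (M(C, h) = -(5 + 1)²/3 = -⅓*6² = -⅓*36 = -12)
25320/M(76, 1/(-229 + o(-16))) = 25320/(-12) = 25320*(-1/12) = -2110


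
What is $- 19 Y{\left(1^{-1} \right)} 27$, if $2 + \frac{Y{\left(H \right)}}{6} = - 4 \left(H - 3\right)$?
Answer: $-18468$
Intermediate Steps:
$Y{\left(H \right)} = 60 - 24 H$ ($Y{\left(H \right)} = -12 + 6 \left(- 4 \left(H - 3\right)\right) = -12 + 6 \left(- 4 \left(-3 + H\right)\right) = -12 + 6 \left(12 - 4 H\right) = -12 - \left(-72 + 24 H\right) = 60 - 24 H$)
$- 19 Y{\left(1^{-1} \right)} 27 = - 19 \left(60 - \frac{24}{1}\right) 27 = - 19 \left(60 - 24\right) 27 = \left(-19\right) 36 \cdot 27 = \left(-684\right) 27 = -18468$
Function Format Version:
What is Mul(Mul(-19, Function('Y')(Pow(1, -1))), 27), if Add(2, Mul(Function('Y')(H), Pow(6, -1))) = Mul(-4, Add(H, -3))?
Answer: -18468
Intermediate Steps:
Function('Y')(H) = Add(60, Mul(-24, H)) (Function('Y')(H) = Add(-12, Mul(6, Mul(-4, Add(H, -3)))) = Add(-12, Mul(6, Mul(-4, Add(-3, H)))) = Add(-12, Mul(6, Add(12, Mul(-4, H)))) = Add(-12, Add(72, Mul(-24, H))) = Add(60, Mul(-24, H)))
Mul(Mul(-19, Function('Y')(Pow(1, -1))), 27) = Mul(Mul(-19, Add(60, Mul(-24, Pow(1, -1)))), 27) = Mul(Mul(-19, Add(60, Mul(-24, 1))), 27) = Mul(Mul(-19, Add(60, -24)), 27) = Mul(Mul(-19, 36), 27) = Mul(-684, 27) = -18468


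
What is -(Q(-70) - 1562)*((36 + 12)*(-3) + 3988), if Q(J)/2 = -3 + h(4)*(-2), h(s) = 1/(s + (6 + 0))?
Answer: 30144648/5 ≈ 6.0289e+6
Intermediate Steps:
h(s) = 1/(6 + s) (h(s) = 1/(s + 6) = 1/(6 + s))
Q(J) = -32/5 (Q(J) = 2*(-3 - 2/(6 + 4)) = 2*(-3 - 2/10) = 2*(-3 + (⅒)*(-2)) = 2*(-3 - ⅕) = 2*(-16/5) = -32/5)
-(Q(-70) - 1562)*((36 + 12)*(-3) + 3988) = -(-32/5 - 1562)*((36 + 12)*(-3) + 3988) = -(-7842)*(48*(-3) + 3988)/5 = -(-7842)*(-144 + 3988)/5 = -(-7842)*3844/5 = -1*(-30144648/5) = 30144648/5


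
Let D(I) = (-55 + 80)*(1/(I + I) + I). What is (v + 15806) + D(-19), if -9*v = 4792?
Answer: 5060881/342 ≈ 14798.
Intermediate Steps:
v = -4792/9 (v = -⅑*4792 = -4792/9 ≈ -532.44)
D(I) = 25*I + 25/(2*I) (D(I) = 25*(1/(2*I) + I) = 25*(I + 1/(2*I)) = 25*I + 25/(2*I))
(v + 15806) + D(-19) = (-4792/9 + 15806) + (25*(-19) + (25/2)/(-19)) = 137462/9 + (-475 + (25/2)*(-1/19)) = 137462/9 + (-475 - 25/38) = 137462/9 - 18075/38 = 5060881/342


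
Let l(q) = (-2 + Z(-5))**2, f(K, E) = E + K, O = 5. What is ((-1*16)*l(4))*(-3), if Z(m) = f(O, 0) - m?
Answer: 3072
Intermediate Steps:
Z(m) = 5 - m (Z(m) = (0 + 5) - m = 5 - m)
l(q) = 64 (l(q) = (-2 + (5 - 1*(-5)))**2 = (-2 + (5 + 5))**2 = (-2 + 10)**2 = 8**2 = 64)
((-1*16)*l(4))*(-3) = (-1*16*64)*(-3) = -16*64*(-3) = -1024*(-3) = 3072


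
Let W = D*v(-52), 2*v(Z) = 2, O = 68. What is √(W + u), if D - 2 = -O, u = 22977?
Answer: √22911 ≈ 151.36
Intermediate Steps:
v(Z) = 1 (v(Z) = (½)*2 = 1)
D = -66 (D = 2 - 1*68 = 2 - 68 = -66)
W = -66 (W = -66*1 = -66)
√(W + u) = √(-66 + 22977) = √22911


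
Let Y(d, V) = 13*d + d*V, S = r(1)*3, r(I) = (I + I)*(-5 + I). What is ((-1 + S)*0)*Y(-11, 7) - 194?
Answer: -194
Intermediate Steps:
r(I) = 2*I*(-5 + I) (r(I) = (2*I)*(-5 + I) = 2*I*(-5 + I))
S = -24 (S = (2*1*(-5 + 1))*3 = (2*1*(-4))*3 = -8*3 = -24)
Y(d, V) = 13*d + V*d
((-1 + S)*0)*Y(-11, 7) - 194 = ((-1 - 24)*0)*(-11*(13 + 7)) - 194 = (-25*0)*(-11*20) - 194 = 0*(-220) - 194 = 0 - 194 = -194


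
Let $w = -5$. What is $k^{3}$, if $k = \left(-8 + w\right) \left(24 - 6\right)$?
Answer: $-12812904$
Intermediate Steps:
$k = -234$ ($k = \left(-8 - 5\right) \left(24 - 6\right) = \left(-13\right) 18 = -234$)
$k^{3} = \left(-234\right)^{3} = -12812904$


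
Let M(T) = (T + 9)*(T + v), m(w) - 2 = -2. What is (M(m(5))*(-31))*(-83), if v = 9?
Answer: 208413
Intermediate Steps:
m(w) = 0 (m(w) = 2 - 2 = 0)
M(T) = (9 + T)**2 (M(T) = (T + 9)*(T + 9) = (9 + T)*(9 + T) = (9 + T)**2)
(M(m(5))*(-31))*(-83) = ((81 + 0**2 + 18*0)*(-31))*(-83) = ((81 + 0 + 0)*(-31))*(-83) = (81*(-31))*(-83) = -2511*(-83) = 208413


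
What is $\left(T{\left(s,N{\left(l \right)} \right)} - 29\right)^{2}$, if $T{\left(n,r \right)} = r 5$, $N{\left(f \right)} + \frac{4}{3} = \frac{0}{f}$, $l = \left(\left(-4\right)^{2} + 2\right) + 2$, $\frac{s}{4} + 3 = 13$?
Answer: $\frac{11449}{9} \approx 1272.1$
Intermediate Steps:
$s = 40$ ($s = -12 + 4 \cdot 13 = -12 + 52 = 40$)
$l = 20$ ($l = \left(16 + 2\right) + 2 = 18 + 2 = 20$)
$N{\left(f \right)} = - \frac{4}{3}$ ($N{\left(f \right)} = - \frac{4}{3} + \frac{0}{f} = - \frac{4}{3} + 0 = - \frac{4}{3}$)
$T{\left(n,r \right)} = 5 r$
$\left(T{\left(s,N{\left(l \right)} \right)} - 29\right)^{2} = \left(5 \left(- \frac{4}{3}\right) - 29\right)^{2} = \left(- \frac{20}{3} - 29\right)^{2} = \left(- \frac{107}{3}\right)^{2} = \frac{11449}{9}$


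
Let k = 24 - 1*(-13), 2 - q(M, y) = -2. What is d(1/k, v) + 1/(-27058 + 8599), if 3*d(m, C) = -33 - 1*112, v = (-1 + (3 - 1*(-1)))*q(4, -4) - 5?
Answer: -892186/18459 ≈ -48.333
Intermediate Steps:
q(M, y) = 4 (q(M, y) = 2 - 1*(-2) = 2 + 2 = 4)
k = 37 (k = 24 + 13 = 37)
v = 7 (v = (-1 + (3 - 1*(-1)))*4 - 5 = (-1 + (3 + 1))*4 - 5 = (-1 + 4)*4 - 5 = 3*4 - 5 = 12 - 5 = 7)
d(m, C) = -145/3 (d(m, C) = (-33 - 1*112)/3 = (-33 - 112)/3 = (1/3)*(-145) = -145/3)
d(1/k, v) + 1/(-27058 + 8599) = -145/3 + 1/(-27058 + 8599) = -145/3 + 1/(-18459) = -145/3 - 1/18459 = -892186/18459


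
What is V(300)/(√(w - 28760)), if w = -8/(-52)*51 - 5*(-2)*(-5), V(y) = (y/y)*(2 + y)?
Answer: -151*I*√1216891/93607 ≈ -1.7795*I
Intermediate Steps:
V(y) = 2 + y (V(y) = 1*(2 + y) = 2 + y)
w = -548/13 (w = -8*(-1/52)*51 + 10*(-5) = (2/13)*51 - 50 = 102/13 - 50 = -548/13 ≈ -42.154)
V(300)/(√(w - 28760)) = (2 + 300)/(√(-548/13 - 28760)) = 302/(√(-374428/13)) = 302/((2*I*√1216891/13)) = 302*(-I*√1216891/187214) = -151*I*√1216891/93607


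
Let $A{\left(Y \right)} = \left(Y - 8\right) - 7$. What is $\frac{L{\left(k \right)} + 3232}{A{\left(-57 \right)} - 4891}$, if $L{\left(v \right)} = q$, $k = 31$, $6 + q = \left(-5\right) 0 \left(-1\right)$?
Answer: $- \frac{3226}{4963} \approx -0.65001$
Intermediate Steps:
$q = -6$ ($q = -6 + \left(-5\right) 0 \left(-1\right) = -6 + 0 \left(-1\right) = -6 + 0 = -6$)
$A{\left(Y \right)} = -15 + Y$ ($A{\left(Y \right)} = \left(-8 + Y\right) - 7 = -15 + Y$)
$L{\left(v \right)} = -6$
$\frac{L{\left(k \right)} + 3232}{A{\left(-57 \right)} - 4891} = \frac{-6 + 3232}{\left(-15 - 57\right) - 4891} = \frac{3226}{-72 - 4891} = \frac{3226}{-4963} = 3226 \left(- \frac{1}{4963}\right) = - \frac{3226}{4963}$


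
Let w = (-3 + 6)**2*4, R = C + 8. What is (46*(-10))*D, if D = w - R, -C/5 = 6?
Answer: -26680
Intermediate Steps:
C = -30 (C = -5*6 = -30)
R = -22 (R = -30 + 8 = -22)
w = 36 (w = 3**2*4 = 9*4 = 36)
D = 58 (D = 36 - 1*(-22) = 36 + 22 = 58)
(46*(-10))*D = (46*(-10))*58 = -460*58 = -26680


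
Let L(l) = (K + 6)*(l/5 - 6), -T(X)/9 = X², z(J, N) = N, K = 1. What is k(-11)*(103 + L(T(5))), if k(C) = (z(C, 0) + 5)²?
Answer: -6350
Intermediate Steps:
T(X) = -9*X²
k(C) = 25 (k(C) = (0 + 5)² = 5² = 25)
L(l) = -42 + 7*l/5 (L(l) = (1 + 6)*(l/5 - 6) = 7*(l*(⅕) - 6) = 7*(l/5 - 6) = 7*(-6 + l/5) = -42 + 7*l/5)
k(-11)*(103 + L(T(5))) = 25*(103 + (-42 + 7*(-9*5²)/5)) = 25*(103 + (-42 + 7*(-9*25)/5)) = 25*(103 + (-42 + (7/5)*(-225))) = 25*(103 + (-42 - 315)) = 25*(103 - 357) = 25*(-254) = -6350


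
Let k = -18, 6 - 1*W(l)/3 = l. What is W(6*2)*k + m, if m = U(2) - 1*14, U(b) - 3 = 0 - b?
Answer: 311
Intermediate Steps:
W(l) = 18 - 3*l
U(b) = 3 - b (U(b) = 3 + (0 - b) = 3 - b)
m = -13 (m = (3 - 1*2) - 1*14 = (3 - 2) - 14 = 1 - 14 = -13)
W(6*2)*k + m = (18 - 18*2)*(-18) - 13 = (18 - 3*12)*(-18) - 13 = (18 - 36)*(-18) - 13 = -18*(-18) - 13 = 324 - 13 = 311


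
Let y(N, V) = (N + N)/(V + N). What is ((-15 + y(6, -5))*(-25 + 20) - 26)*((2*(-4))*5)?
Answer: 440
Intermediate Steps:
y(N, V) = 2*N/(N + V) (y(N, V) = (2*N)/(N + V) = 2*N/(N + V))
((-15 + y(6, -5))*(-25 + 20) - 26)*((2*(-4))*5) = ((-15 + 2*6/(6 - 5))*(-25 + 20) - 26)*((2*(-4))*5) = ((-15 + 2*6/1)*(-5) - 26)*(-8*5) = ((-15 + 2*6*1)*(-5) - 26)*(-40) = ((-15 + 12)*(-5) - 26)*(-40) = (-3*(-5) - 26)*(-40) = (15 - 26)*(-40) = -11*(-40) = 440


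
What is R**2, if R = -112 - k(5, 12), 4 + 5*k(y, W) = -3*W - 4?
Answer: 266256/25 ≈ 10650.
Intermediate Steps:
k(y, W) = -8/5 - 3*W/5 (k(y, W) = -4/5 + (-3*W - 4)/5 = -4/5 + (-4 - 3*W)/5 = -4/5 + (-4/5 - 3*W/5) = -8/5 - 3*W/5)
R = -516/5 (R = -112 - (-8/5 - 3/5*12) = -112 - (-8/5 - 36/5) = -112 - 1*(-44/5) = -112 + 44/5 = -516/5 ≈ -103.20)
R**2 = (-516/5)**2 = 266256/25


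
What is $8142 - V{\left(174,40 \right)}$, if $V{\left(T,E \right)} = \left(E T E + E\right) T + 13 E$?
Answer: $-48440938$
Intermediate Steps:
$V{\left(T,E \right)} = 13 E + T \left(E + T E^{2}\right)$ ($V{\left(T,E \right)} = \left(T E^{2} + E\right) T + 13 E = \left(E + T E^{2}\right) T + 13 E = T \left(E + T E^{2}\right) + 13 E = 13 E + T \left(E + T E^{2}\right)$)
$8142 - V{\left(174,40 \right)} = 8142 - 40 \left(13 + 174 + 40 \cdot 174^{2}\right) = 8142 - 40 \left(13 + 174 + 40 \cdot 30276\right) = 8142 - 40 \left(13 + 174 + 1211040\right) = 8142 - 40 \cdot 1211227 = 8142 - 48449080 = -48440938$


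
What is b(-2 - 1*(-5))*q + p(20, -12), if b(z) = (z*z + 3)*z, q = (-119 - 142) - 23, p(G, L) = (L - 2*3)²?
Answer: -9900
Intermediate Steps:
p(G, L) = (-6 + L)² (p(G, L) = (L - 6)² = (-6 + L)²)
q = -284 (q = -261 - 23 = -284)
b(z) = z*(3 + z²) (b(z) = (z² + 3)*z = (3 + z²)*z = z*(3 + z²))
b(-2 - 1*(-5))*q + p(20, -12) = ((-2 - 1*(-5))*(3 + (-2 - 1*(-5))²))*(-284) + (-6 - 12)² = ((-2 + 5)*(3 + (-2 + 5)²))*(-284) + (-18)² = (3*(3 + 3²))*(-284) + 324 = (3*(3 + 9))*(-284) + 324 = (3*12)*(-284) + 324 = 36*(-284) + 324 = -10224 + 324 = -9900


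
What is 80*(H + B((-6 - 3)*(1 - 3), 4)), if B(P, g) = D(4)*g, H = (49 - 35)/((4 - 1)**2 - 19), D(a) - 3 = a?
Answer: 2128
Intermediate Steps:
D(a) = 3 + a
H = -7/5 (H = 14/(3**2 - 19) = 14/(9 - 19) = 14/(-10) = 14*(-1/10) = -7/5 ≈ -1.4000)
B(P, g) = 7*g (B(P, g) = (3 + 4)*g = 7*g)
80*(H + B((-6 - 3)*(1 - 3), 4)) = 80*(-7/5 + 7*4) = 80*(-7/5 + 28) = 80*(133/5) = 2128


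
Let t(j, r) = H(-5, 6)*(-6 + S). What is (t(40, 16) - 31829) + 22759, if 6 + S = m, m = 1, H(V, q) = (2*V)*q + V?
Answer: -8355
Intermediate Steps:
H(V, q) = V + 2*V*q (H(V, q) = 2*V*q + V = V + 2*V*q)
S = -5 (S = -6 + 1 = -5)
t(j, r) = 715 (t(j, r) = (-5*(1 + 2*6))*(-6 - 5) = -5*(1 + 12)*(-11) = -5*13*(-11) = -65*(-11) = 715)
(t(40, 16) - 31829) + 22759 = (715 - 31829) + 22759 = -31114 + 22759 = -8355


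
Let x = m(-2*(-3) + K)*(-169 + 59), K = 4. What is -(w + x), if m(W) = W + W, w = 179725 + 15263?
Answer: -192788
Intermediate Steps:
w = 194988
m(W) = 2*W
x = -2200 (x = (2*(-2*(-3) + 4))*(-169 + 59) = (2*(6 + 4))*(-110) = (2*10)*(-110) = 20*(-110) = -2200)
-(w + x) = -(194988 - 2200) = -1*192788 = -192788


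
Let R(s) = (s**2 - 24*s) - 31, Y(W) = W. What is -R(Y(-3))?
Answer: -50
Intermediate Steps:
R(s) = -31 + s**2 - 24*s
-R(Y(-3)) = -(-31 + (-3)**2 - 24*(-3)) = -(-31 + 9 + 72) = -1*50 = -50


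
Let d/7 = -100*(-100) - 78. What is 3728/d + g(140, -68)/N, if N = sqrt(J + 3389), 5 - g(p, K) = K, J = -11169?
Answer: 1864/34727 - 73*I*sqrt(1945)/3890 ≈ 0.053676 - 0.82762*I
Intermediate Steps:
g(p, K) = 5 - K
N = 2*I*sqrt(1945) (N = sqrt(-11169 + 3389) = sqrt(-7780) = 2*I*sqrt(1945) ≈ 88.204*I)
d = 69454 (d = 7*(-100*(-100) - 78) = 7*(10000 - 78) = 7*9922 = 69454)
3728/d + g(140, -68)/N = 3728/69454 + (5 - 1*(-68))/((2*I*sqrt(1945))) = 3728*(1/69454) + (5 + 68)*(-I*sqrt(1945)/3890) = 1864/34727 + 73*(-I*sqrt(1945)/3890) = 1864/34727 - 73*I*sqrt(1945)/3890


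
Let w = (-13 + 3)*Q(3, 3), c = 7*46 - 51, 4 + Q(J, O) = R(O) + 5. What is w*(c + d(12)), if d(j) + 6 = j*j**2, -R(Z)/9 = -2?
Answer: -378670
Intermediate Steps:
R(Z) = 18 (R(Z) = -9*(-2) = 18)
Q(J, O) = 19 (Q(J, O) = -4 + (18 + 5) = -4 + 23 = 19)
d(j) = -6 + j**3 (d(j) = -6 + j*j**2 = -6 + j**3)
c = 271 (c = 322 - 51 = 271)
w = -190 (w = (-13 + 3)*19 = -10*19 = -190)
w*(c + d(12)) = -190*(271 + (-6 + 12**3)) = -190*(271 + (-6 + 1728)) = -190*(271 + 1722) = -190*1993 = -378670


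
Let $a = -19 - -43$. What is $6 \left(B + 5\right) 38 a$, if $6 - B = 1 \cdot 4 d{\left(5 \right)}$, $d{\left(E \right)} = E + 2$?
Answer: $-93024$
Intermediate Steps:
$a = 24$ ($a = -19 + 43 = 24$)
$d{\left(E \right)} = 2 + E$
$B = -22$ ($B = 6 - 1 \cdot 4 \left(2 + 5\right) = 6 - 4 \cdot 7 = 6 - 28 = -22$)
$6 \left(B + 5\right) 38 a = 6 \left(-22 + 5\right) 38 \cdot 24 = 6 \left(-17\right) 38 \cdot 24 = \left(-102\right) 38 \cdot 24 = \left(-3876\right) 24 = -93024$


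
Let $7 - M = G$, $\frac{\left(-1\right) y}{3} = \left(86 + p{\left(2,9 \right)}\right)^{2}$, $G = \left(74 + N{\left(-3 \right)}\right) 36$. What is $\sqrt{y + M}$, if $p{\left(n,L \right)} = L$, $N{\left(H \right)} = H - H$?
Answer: $2 i \sqrt{7433} \approx 172.43 i$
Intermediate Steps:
$N{\left(H \right)} = 0$
$G = 2664$ ($G = \left(74 + 0\right) 36 = 74 \cdot 36 = 2664$)
$y = -27075$ ($y = - 3 \left(86 + 9\right)^{2} = - 3 \cdot 95^{2} = \left(-3\right) 9025 = -27075$)
$M = -2657$ ($M = 7 - 2664 = -2657$)
$\sqrt{y + M} = \sqrt{-27075 - 2657} = \sqrt{-29732} = 2 i \sqrt{7433}$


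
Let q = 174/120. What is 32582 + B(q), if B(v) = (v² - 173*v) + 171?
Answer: 13001701/400 ≈ 32504.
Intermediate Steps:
q = 29/20 (q = 174*(1/120) = 29/20 ≈ 1.4500)
B(v) = 171 + v² - 173*v
32582 + B(q) = 32582 + (171 + (29/20)² - 173*29/20) = 32582 + (171 + 841/400 - 5017/20) = 32582 - 31099/400 = 13001701/400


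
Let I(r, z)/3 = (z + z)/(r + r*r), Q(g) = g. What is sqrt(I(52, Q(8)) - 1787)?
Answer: I*sqrt(848318159)/689 ≈ 42.273*I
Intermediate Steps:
I(r, z) = 6*z/(r + r**2) (I(r, z) = 3*((z + z)/(r + r*r)) = 3*((2*z)/(r + r**2)) = 3*(2*z/(r + r**2)) = 6*z/(r + r**2))
sqrt(I(52, Q(8)) - 1787) = sqrt(6*8/(52*(1 + 52)) - 1787) = sqrt(6*8*(1/52)/53 - 1787) = sqrt(6*8*(1/52)*(1/53) - 1787) = sqrt(12/689 - 1787) = sqrt(-1231231/689) = I*sqrt(848318159)/689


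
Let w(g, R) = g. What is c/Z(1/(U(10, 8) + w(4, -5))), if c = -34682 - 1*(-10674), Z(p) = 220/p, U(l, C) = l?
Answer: -3001/385 ≈ -7.7948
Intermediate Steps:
c = -24008 (c = -34682 + 10674 = -24008)
c/Z(1/(U(10, 8) + w(4, -5))) = -24008*1/(220*(10 + 4)) = -24008/(220/(1/14)) = -24008/(220*14) = -24008/3080 = -24008*1/3080 = -3001/385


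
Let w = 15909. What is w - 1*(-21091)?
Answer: 37000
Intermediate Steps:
w - 1*(-21091) = 15909 - 1*(-21091) = 15909 + 21091 = 37000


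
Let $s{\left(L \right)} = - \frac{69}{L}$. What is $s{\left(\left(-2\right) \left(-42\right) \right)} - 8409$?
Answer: $- \frac{235475}{28} \approx -8409.8$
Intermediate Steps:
$s{\left(\left(-2\right) \left(-42\right) \right)} - 8409 = - \frac{69}{\left(-2\right) \left(-42\right)} - 8409 = - \frac{69}{84} - 8409 = \left(-69\right) \frac{1}{84} - 8409 = - \frac{23}{28} - 8409 = - \frac{235475}{28}$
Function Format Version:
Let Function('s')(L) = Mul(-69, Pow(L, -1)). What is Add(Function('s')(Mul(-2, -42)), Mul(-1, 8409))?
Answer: Rational(-235475, 28) ≈ -8409.8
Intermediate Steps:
Add(Function('s')(Mul(-2, -42)), Mul(-1, 8409)) = Add(Mul(-69, Pow(Mul(-2, -42), -1)), Mul(-1, 8409)) = Add(Mul(-69, Pow(84, -1)), -8409) = Add(Mul(-69, Rational(1, 84)), -8409) = Add(Rational(-23, 28), -8409) = Rational(-235475, 28)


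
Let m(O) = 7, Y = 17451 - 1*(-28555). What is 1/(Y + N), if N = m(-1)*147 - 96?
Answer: 1/46939 ≈ 2.1304e-5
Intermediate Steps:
Y = 46006 (Y = 17451 + 28555 = 46006)
N = 933 (N = 7*147 - 96 = 1029 - 96 = 933)
1/(Y + N) = 1/(46006 + 933) = 1/46939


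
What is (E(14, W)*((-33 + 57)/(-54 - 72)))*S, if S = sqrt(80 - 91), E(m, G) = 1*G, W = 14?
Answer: -8*I*sqrt(11)/3 ≈ -8.8443*I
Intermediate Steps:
E(m, G) = G
S = I*sqrt(11) (S = sqrt(-11) = I*sqrt(11) ≈ 3.3166*I)
(E(14, W)*((-33 + 57)/(-54 - 72)))*S = (14*((-33 + 57)/(-54 - 72)))*(I*sqrt(11)) = (14*(24/(-126)))*(I*sqrt(11)) = (14*(24*(-1/126)))*(I*sqrt(11)) = (14*(-4/21))*(I*sqrt(11)) = -8*I*sqrt(11)/3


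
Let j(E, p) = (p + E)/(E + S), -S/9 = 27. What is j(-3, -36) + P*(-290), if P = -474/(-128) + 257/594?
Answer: -467292509/389664 ≈ -1199.2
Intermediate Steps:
S = -243 (S = -9*27 = -243)
j(E, p) = (E + p)/(-243 + E) (j(E, p) = (p + E)/(E - 243) = (E + p)/(-243 + E))
P = 78613/19008 (P = -474*(-1/128) + 257*(1/594) = 237/64 + 257/594 = 78613/19008 ≈ 4.1358)
j(-3, -36) + P*(-290) = (-3 - 36)/(-243 - 3) + (78613/19008)*(-290) = -39/(-246) - 11398885/9504 = -1/246*(-39) - 11398885/9504 = 13/82 - 11398885/9504 = -467292509/389664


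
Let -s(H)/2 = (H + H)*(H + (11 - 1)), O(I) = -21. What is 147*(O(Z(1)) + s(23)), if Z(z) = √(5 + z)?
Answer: -449379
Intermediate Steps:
s(H) = -4*H*(10 + H) (s(H) = -2*(H + H)*(H + (11 - 1)) = -2*2*H*(H + 10) = -2*2*H*(10 + H) = -4*H*(10 + H))
147*(O(Z(1)) + s(23)) = 147*(-21 - 4*23*(10 + 23)) = 147*(-21 - 4*23*33) = 147*(-21 - 3036) = 147*(-3057) = -449379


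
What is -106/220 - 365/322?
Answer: -14304/8855 ≈ -1.6154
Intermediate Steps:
-106/220 - 365/322 = -106*1/220 - 365*1/322 = -53/110 - 365/322 = -14304/8855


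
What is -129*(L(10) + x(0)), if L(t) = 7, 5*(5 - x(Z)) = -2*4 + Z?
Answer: -8772/5 ≈ -1754.4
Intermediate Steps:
x(Z) = 33/5 - Z/5 (x(Z) = 5 - (-2*4 + Z)/5 = 5 - (-8 + Z)/5 = 5 + (8/5 - Z/5) = 33/5 - Z/5)
-129*(L(10) + x(0)) = -129*(7 + (33/5 - ⅕*0)) = -129*(7 + (33/5 + 0)) = -129*(7 + 33/5) = -129*68/5 = -8772/5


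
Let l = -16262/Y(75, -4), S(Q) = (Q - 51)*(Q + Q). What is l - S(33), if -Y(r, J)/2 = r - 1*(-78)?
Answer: 189895/153 ≈ 1241.1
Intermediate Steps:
S(Q) = 2*Q*(-51 + Q) (S(Q) = (-51 + Q)*(2*Q) = 2*Q*(-51 + Q))
Y(r, J) = -156 - 2*r (Y(r, J) = -2*(r - 1*(-78)) = -2*(r + 78) = -2*(78 + r) = -156 - 2*r)
l = 8131/153 (l = -16262/(-156 - 2*75) = -16262/(-156 - 150) = -16262/(-306) = -16262*(-1/306) = 8131/153 ≈ 53.144)
l - S(33) = 8131/153 - 2*33*(-51 + 33) = 8131/153 - 2*33*(-18) = 8131/153 - 1*(-1188) = 8131/153 + 1188 = 189895/153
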